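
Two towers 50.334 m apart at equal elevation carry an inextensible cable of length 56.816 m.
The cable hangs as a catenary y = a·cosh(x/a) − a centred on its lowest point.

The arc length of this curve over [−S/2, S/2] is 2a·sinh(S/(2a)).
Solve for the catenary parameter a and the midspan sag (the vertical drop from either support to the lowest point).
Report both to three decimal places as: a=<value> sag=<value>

a=29.168 sag=11.548

seed: a₀ = √(S³/(24(L−S))) = √(50.334³/(24·6.482)) = 28.630704
iter 1: u=0.879021  f(a)=+2.551e-01  f'(a)=-4.888e-01  a ← 28.630704 − (+2.551e-01/-4.888e-01) = 29.152593
iter 2: u=0.863285  f(a)=+7.142e-03  f'(a)=-4.617e-01  a ← 29.152593 − (+7.142e-03/-4.617e-01) = 29.168060
iter 3: u=0.862827  f(a)=+5.956e-06  f'(a)=-4.610e-01  a ← 29.168060 − (+5.956e-06/-4.610e-01) = 29.168073
iter 4: u=0.862827  f(a)=+4.135e-12  f'(a)=-4.610e-01  a ← 29.168073 − (+4.135e-12/-4.610e-01) = 29.168073
converged: |Δa| < 1e-12 after 4 iterations
sag = a·(cosh(S/(2a)) − 1) = 29.168073·(cosh(0.862827) − 1) = 11.547906
T_max/T_min = cosh(S/(2a)) = 1.395909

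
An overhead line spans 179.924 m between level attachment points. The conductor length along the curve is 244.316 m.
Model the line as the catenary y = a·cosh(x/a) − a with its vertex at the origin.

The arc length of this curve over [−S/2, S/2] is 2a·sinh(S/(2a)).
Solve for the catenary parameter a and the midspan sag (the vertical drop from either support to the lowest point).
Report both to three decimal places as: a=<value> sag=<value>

seed: a₀ = √(S³/(24(L−S))) = √(179.924³/(24·64.392)) = 61.392040
iter 1: u=1.465369  f(a)=+7.278e+00  f'(a)=-2.584e+00  a ← 61.392040 − (+7.278e+00/-2.584e+00) = 64.208337
iter 2: u=1.401095  f(a)=+5.307e-01  f'(a)=-2.220e+00  a ← 64.208337 − (+5.307e-01/-2.220e+00) = 64.447439
iter 3: u=1.395897  f(a)=+3.314e-03  f'(a)=-2.192e+00  a ← 64.447439 − (+3.314e-03/-2.192e+00) = 64.448951
iter 4: u=1.395864  f(a)=+1.310e-07  f'(a)=-2.192e+00  a ← 64.448951 − (+1.310e-07/-2.192e+00) = 64.448951
iter 5: u=1.395864  f(a)=-5.684e-14  f'(a)=-2.192e+00  a ← 64.448951 − (-5.684e-14/-2.192e+00) = 64.448951
converged: |Δa| < 1e-12 after 5 iterations
sag = a·(cosh(S/(2a)) − 1) = 64.448951·(cosh(1.395864) − 1) = 73.667827
T_max/T_min = cosh(S/(2a)) = 2.143042

a=64.449 sag=73.668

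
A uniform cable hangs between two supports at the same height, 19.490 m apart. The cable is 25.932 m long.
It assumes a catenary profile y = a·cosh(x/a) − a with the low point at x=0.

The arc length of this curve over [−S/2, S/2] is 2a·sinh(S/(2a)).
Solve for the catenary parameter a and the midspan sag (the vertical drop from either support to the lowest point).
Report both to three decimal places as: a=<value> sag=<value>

seed: a₀ = √(S³/(24(L−S))) = √(19.490³/(24·6.442)) = 6.919931
iter 1: u=1.408251  f(a)=+6.698e-01  f'(a)=-2.258e+00  a ← 6.919931 − (+6.698e-01/-2.258e+00) = 7.216528
iter 2: u=1.350372  f(a)=+4.547e-02  f'(a)=-1.961e+00  a ← 7.216528 − (+4.547e-02/-1.961e+00) = 7.239713
iter 3: u=1.346048  f(a)=+2.433e-04  f'(a)=-1.940e+00  a ← 7.239713 − (+2.433e-04/-1.940e+00) = 7.239839
iter 4: u=1.346024  f(a)=+7.048e-09  f'(a)=-1.940e+00  a ← 7.239839 − (+7.048e-09/-1.940e+00) = 7.239839
iter 5: u=1.346024  f(a)=+0.000e+00  f'(a)=-1.940e+00  a ← 7.239839 − (+0.000e+00/-1.940e+00) = 7.239839
converged: |Δa| < 1e-12 after 5 iterations
sag = a·(cosh(S/(2a)) − 1) = 7.239839·(cosh(1.346024) − 1) = 7.610495
T_max/T_min = cosh(S/(2a)) = 2.051197

a=7.240 sag=7.610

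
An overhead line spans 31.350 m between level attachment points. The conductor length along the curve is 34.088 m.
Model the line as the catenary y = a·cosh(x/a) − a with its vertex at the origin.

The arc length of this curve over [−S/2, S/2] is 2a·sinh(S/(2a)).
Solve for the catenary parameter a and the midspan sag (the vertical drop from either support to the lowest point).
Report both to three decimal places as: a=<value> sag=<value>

a=21.932 sag=5.844

seed: a₀ = √(S³/(24(L−S))) = √(31.350³/(24·2.738)) = 21.653793
iter 1: u=0.723892  f(a)=+7.264e-02  f'(a)=-2.664e-01  a ← 21.653793 − (+7.264e-02/-2.664e-01) = 21.926474
iter 2: u=0.714889  f(a)=+1.395e-03  f'(a)=-2.562e-01  a ← 21.926474 − (+1.395e-03/-2.562e-01) = 21.931917
iter 3: u=0.714712  f(a)=+5.367e-07  f'(a)=-2.561e-01  a ← 21.931917 − (+5.367e-07/-2.561e-01) = 21.931920
iter 4: u=0.714712  f(a)=+8.527e-14  f'(a)=-2.561e-01  a ← 21.931920 − (+8.527e-14/-2.561e-01) = 21.931920
converged: |Δa| < 1e-12 after 4 iterations
sag = a·(cosh(S/(2a)) − 1) = 21.931920·(cosh(0.714712) − 1) = 5.844096
T_max/T_min = cosh(S/(2a)) = 1.266465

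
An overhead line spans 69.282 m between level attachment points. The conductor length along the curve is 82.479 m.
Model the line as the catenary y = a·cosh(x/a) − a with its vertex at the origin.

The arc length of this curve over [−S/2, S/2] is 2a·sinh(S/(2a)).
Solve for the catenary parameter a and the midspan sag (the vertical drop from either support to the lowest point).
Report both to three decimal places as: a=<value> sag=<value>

a=33.291 sag=19.709

seed: a₀ = √(S³/(24(L−S))) = √(69.282³/(24·13.197)) = 32.403162
iter 1: u=1.069062  f(a)=+7.750e-01  f'(a)=-9.115e-01  a ← 32.403162 − (+7.750e-01/-9.115e-01) = 33.253373
iter 2: u=1.041729  f(a)=+3.155e-02  f'(a)=-8.387e-01  a ← 33.253373 − (+3.155e-02/-8.387e-01) = 33.290992
iter 3: u=1.040552  f(a)=+5.720e-05  f'(a)=-8.356e-01  a ← 33.290992 − (+5.720e-05/-8.356e-01) = 33.291060
iter 4: u=1.040550  f(a)=+1.888e-10  f'(a)=-8.356e-01  a ← 33.291060 − (+1.888e-10/-8.356e-01) = 33.291060
iter 5: u=1.040550  f(a)=+1.421e-14  f'(a)=-8.356e-01  a ← 33.291060 − (+1.421e-14/-8.356e-01) = 33.291060
converged: |Δa| < 1e-12 after 5 iterations
sag = a·(cosh(S/(2a)) − 1) = 33.291060·(cosh(1.040550) − 1) = 19.708855
T_max/T_min = cosh(S/(2a)) = 1.592016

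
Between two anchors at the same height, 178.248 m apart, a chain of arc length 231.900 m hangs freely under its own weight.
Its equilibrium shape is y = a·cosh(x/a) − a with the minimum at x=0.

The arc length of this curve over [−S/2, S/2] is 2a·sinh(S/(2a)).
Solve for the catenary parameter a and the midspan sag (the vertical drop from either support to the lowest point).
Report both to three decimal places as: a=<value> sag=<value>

seed: a₀ = √(S³/(24(L−S))) = √(178.248³/(24·53.652)) = 66.319069
iter 1: u=1.343867  f(a)=+5.058e+00  f'(a)=-1.930e+00  a ← 66.319069 − (+5.058e+00/-1.930e+00) = 68.940392
iter 2: u=1.292769  f(a)=+3.154e-01  f'(a)=-1.696e+00  a ← 68.940392 − (+3.154e-01/-1.696e+00) = 69.126351
iter 3: u=1.289291  f(a)=+1.406e-03  f'(a)=-1.681e+00  a ← 69.126351 − (+1.406e-03/-1.681e+00) = 69.127187
iter 4: u=1.289276  f(a)=+2.823e-08  f'(a)=-1.681e+00  a ← 69.127187 − (+2.823e-08/-1.681e+00) = 69.127187
iter 5: u=1.289276  f(a)=-2.842e-14  f'(a)=-1.681e+00  a ← 69.127187 − (-2.842e-14/-1.681e+00) = 69.127187
converged: |Δa| < 1e-12 after 5 iterations
sag = a·(cosh(S/(2a)) − 1) = 69.127187·(cosh(1.289276) − 1) = 65.865296
T_max/T_min = cosh(S/(2a)) = 1.952813

a=69.127 sag=65.865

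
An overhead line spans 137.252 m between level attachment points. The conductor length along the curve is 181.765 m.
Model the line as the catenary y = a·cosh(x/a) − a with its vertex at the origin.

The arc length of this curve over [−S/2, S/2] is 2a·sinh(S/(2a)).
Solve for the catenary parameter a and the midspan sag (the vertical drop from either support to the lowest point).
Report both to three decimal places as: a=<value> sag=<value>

a=51.430 sag=52.995

seed: a₀ = √(S³/(24(L−S))) = √(137.252³/(24·44.513)) = 49.195907
iter 1: u=1.394953  f(a)=+4.537e+00  f'(a)=-2.187e+00  a ← 49.195907 − (+4.537e+00/-2.187e+00) = 51.270341
iter 2: u=1.338513  f(a)=+3.028e-01  f'(a)=-1.904e+00  a ← 51.270341 − (+3.028e-01/-1.904e+00) = 51.429340
iter 3: u=1.334375  f(a)=+1.561e-03  f'(a)=-1.885e+00  a ← 51.429340 − (+1.561e-03/-1.885e+00) = 51.430168
iter 4: u=1.334353  f(a)=+4.199e-08  f'(a)=-1.884e+00  a ← 51.430168 − (+4.199e-08/-1.884e+00) = 51.430168
iter 5: u=1.334353  f(a)=-2.842e-14  f'(a)=-1.884e+00  a ← 51.430168 − (-2.842e-14/-1.884e+00) = 51.430168
converged: |Δa| < 1e-12 after 5 iterations
sag = a·(cosh(S/(2a)) − 1) = 51.430168·(cosh(1.334353) − 1) = 52.995360
T_max/T_min = cosh(S/(2a)) = 2.030433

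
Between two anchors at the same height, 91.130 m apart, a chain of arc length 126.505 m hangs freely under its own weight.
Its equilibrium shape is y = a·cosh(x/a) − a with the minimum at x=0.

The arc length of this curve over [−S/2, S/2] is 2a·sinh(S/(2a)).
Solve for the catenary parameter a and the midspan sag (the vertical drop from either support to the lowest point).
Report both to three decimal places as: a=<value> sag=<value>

a=31.460 sag=39.184

seed: a₀ = √(S³/(24(L−S))) = √(91.130³/(24·35.375)) = 29.856453
iter 1: u=1.526136  f(a)=+4.356e+00  f'(a)=-2.970e+00  a ← 29.856453 − (+4.356e+00/-2.970e+00) = 31.323208
iter 2: u=1.454672  f(a)=+3.415e-01  f'(a)=-2.521e+00  a ← 31.323208 − (+3.415e-01/-2.521e+00) = 31.458711
iter 3: u=1.448406  f(a)=+2.495e-03  f'(a)=-2.484e+00  a ← 31.458711 − (+2.495e-03/-2.484e+00) = 31.459716
iter 4: u=1.448360  f(a)=+1.353e-07  f'(a)=-2.484e+00  a ← 31.459716 − (+1.353e-07/-2.484e+00) = 31.459716
iter 5: u=1.448360  f(a)=+1.421e-14  f'(a)=-2.484e+00  a ← 31.459716 − (+1.421e-14/-2.484e+00) = 31.459716
converged: |Δa| < 1e-12 after 5 iterations
sag = a·(cosh(S/(2a)) − 1) = 31.459716·(cosh(1.448360) − 1) = 39.184410
T_max/T_min = cosh(S/(2a)) = 2.245542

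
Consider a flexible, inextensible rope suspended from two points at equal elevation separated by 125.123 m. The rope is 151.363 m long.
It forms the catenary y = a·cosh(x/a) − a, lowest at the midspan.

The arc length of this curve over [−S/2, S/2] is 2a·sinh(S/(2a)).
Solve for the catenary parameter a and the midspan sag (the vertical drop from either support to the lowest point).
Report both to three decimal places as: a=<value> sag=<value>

seed: a₀ = √(S³/(24(L−S))) = √(125.123³/(24·26.240)) = 55.772253
iter 1: u=1.121732  f(a)=+1.701e+00  f'(a)=-1.065e+00  a ← 55.772253 − (+1.701e+00/-1.065e+00) = 57.369897
iter 2: u=1.090494  f(a)=+7.584e-02  f'(a)=-9.718e-01  a ← 57.369897 − (+7.584e-02/-9.718e-01) = 57.447935
iter 3: u=1.089012  f(a)=+1.663e-04  f'(a)=-9.675e-01  a ← 57.447935 − (+1.663e-04/-9.675e-01) = 57.448107
iter 4: u=1.089009  f(a)=+8.033e-10  f'(a)=-9.675e-01  a ← 57.448107 − (+8.033e-10/-9.675e-01) = 57.448107
iter 5: u=1.089009  f(a)=+0.000e+00  f'(a)=-9.675e-01  a ← 57.448107 − (+0.000e+00/-9.675e-01) = 57.448107
converged: |Δa| < 1e-12 after 5 iterations
sag = a·(cosh(S/(2a)) − 1) = 57.448107·(cosh(1.089009) − 1) = 37.567547
T_max/T_min = cosh(S/(2a)) = 1.653939

a=57.448 sag=37.568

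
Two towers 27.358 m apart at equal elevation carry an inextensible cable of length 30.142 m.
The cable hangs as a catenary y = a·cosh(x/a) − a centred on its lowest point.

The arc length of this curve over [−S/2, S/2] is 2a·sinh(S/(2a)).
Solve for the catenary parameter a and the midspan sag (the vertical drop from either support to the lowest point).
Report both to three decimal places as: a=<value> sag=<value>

seed: a₀ = √(S³/(24(L−S))) = √(27.358³/(24·2.784)) = 17.505974
iter 1: u=0.781390  f(a)=+8.624e-02  f'(a)=-3.379e-01  a ← 17.505974 − (+8.624e-02/-3.379e-01) = 17.761182
iter 2: u=0.770163  f(a)=+1.922e-03  f'(a)=-3.230e-01  a ← 17.761182 − (+1.922e-03/-3.230e-01) = 17.767132
iter 3: u=0.769905  f(a)=+1.003e-06  f'(a)=-3.227e-01  a ← 17.767132 − (+1.003e-06/-3.227e-01) = 17.767136
iter 4: u=0.769905  f(a)=+2.700e-13  f'(a)=-3.227e-01  a ← 17.767136 − (+2.700e-13/-3.227e-01) = 17.767136
converged: |Δa| < 1e-12 after 4 iterations
sag = a·(cosh(S/(2a)) − 1) = 17.767136·(cosh(0.769905) − 1) = 5.531065
T_max/T_min = cosh(S/(2a)) = 1.311309

a=17.767 sag=5.531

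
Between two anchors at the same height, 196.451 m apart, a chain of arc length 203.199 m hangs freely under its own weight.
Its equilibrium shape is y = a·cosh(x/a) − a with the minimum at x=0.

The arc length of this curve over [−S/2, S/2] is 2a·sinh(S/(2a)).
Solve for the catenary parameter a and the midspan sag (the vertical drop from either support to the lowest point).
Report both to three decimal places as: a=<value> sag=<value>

seed: a₀ = √(S³/(24(L−S))) = √(196.451³/(24·6.748)) = 216.365597
iter 1: u=0.453979  f(a)=+6.988e-02  f'(a)=-6.367e-02  a ← 216.365597 − (+6.988e-02/-6.367e-02) = 217.463106
iter 2: u=0.451688  f(a)=+5.353e-04  f'(a)=-6.270e-02  a ← 217.463106 − (+5.353e-04/-6.270e-02) = 217.471643
iter 3: u=0.451670  f(a)=+3.195e-08  f'(a)=-6.269e-02  a ← 217.471643 − (+3.195e-08/-6.269e-02) = 217.471643
iter 4: u=0.451670  f(a)=-2.842e-14  f'(a)=-6.269e-02  a ← 217.471643 − (-2.842e-14/-6.269e-02) = 217.471643
converged: |Δa| < 1e-12 after 4 iterations
sag = a·(cosh(S/(2a)) − 1) = 217.471643·(cosh(0.451670) − 1) = 22.562467
T_max/T_min = cosh(S/(2a)) = 1.103749

a=217.472 sag=22.562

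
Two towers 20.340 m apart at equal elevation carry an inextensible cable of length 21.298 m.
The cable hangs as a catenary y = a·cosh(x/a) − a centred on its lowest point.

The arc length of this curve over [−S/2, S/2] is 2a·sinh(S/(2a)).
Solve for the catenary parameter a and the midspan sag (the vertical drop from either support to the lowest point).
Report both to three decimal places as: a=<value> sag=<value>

a=19.265 sag=2.747

seed: a₀ = √(S³/(24(L−S))) = √(20.340³/(24·0.958)) = 19.131017
iter 1: u=0.531597  f(a)=+1.363e-02  f'(a)=-1.030e-01  a ← 19.131017 − (+1.363e-02/-1.030e-01) = 19.263312
iter 2: u=0.527947  f(a)=+1.427e-04  f'(a)=-1.009e-01  a ← 19.263312 − (+1.427e-04/-1.009e-01) = 19.264726
iter 3: u=0.527908  f(a)=+1.600e-08  f'(a)=-1.008e-01  a ← 19.264726 − (+1.600e-08/-1.008e-01) = 19.264726
iter 4: u=0.527908  f(a)=-3.553e-15  f'(a)=-1.008e-01  a ← 19.264726 − (-3.553e-15/-1.008e-01) = 19.264726
converged: |Δa| < 1e-12 after 4 iterations
sag = a·(cosh(S/(2a)) − 1) = 19.264726·(cosh(0.527908) − 1) = 2.747336
T_max/T_min = cosh(S/(2a)) = 1.142610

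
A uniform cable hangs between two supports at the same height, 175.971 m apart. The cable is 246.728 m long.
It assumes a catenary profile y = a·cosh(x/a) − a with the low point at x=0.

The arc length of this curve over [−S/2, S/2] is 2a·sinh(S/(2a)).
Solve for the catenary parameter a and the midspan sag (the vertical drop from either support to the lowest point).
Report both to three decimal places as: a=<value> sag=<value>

a=59.789 sag=77.300

seed: a₀ = √(S³/(24(L−S))) = √(175.971³/(24·70.757)) = 56.646271
iter 1: u=1.553244  f(a)=+9.042e+00  f'(a)=-3.155e+00  a ← 56.646271 − (+9.042e+00/-3.155e+00) = 59.512111
iter 2: u=1.478447  f(a)=+7.315e-01  f'(a)=-2.664e+00  a ← 59.512111 − (+7.315e-01/-2.664e+00) = 59.786746
iter 3: u=1.471656  f(a)=+5.719e-03  f'(a)=-2.622e+00  a ← 59.786746 − (+5.719e-03/-2.622e+00) = 59.788927
iter 4: u=1.471602  f(a)=+3.555e-07  f'(a)=-2.622e+00  a ← 59.788927 − (+3.555e-07/-2.622e+00) = 59.788927
iter 5: u=1.471602  f(a)=-5.684e-14  f'(a)=-2.622e+00  a ← 59.788927 − (-5.684e-14/-2.622e+00) = 59.788927
converged: |Δa| < 1e-12 after 5 iterations
sag = a·(cosh(S/(2a)) − 1) = 59.788927·(cosh(1.471602) − 1) = 77.300067
T_max/T_min = cosh(S/(2a)) = 2.292883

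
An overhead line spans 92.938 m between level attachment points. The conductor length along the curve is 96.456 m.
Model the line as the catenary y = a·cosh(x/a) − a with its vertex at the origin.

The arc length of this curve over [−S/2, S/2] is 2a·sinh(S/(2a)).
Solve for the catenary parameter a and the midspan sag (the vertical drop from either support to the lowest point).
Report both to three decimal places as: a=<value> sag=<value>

a=98.056 sag=11.219

seed: a₀ = √(S³/(24(L−S))) = √(92.938³/(24·3.518)) = 97.507146
iter 1: u=0.476570  f(a)=+4.017e-02  f'(a)=-7.381e-02  a ← 97.507146 − (+4.017e-02/-7.381e-02) = 98.051333
iter 2: u=0.473925  f(a)=+3.387e-04  f'(a)=-7.257e-02  a ← 98.051333 − (+3.387e-04/-7.257e-02) = 98.056001
iter 3: u=0.473903  f(a)=+2.455e-08  f'(a)=-7.256e-02  a ← 98.056001 − (+2.455e-08/-7.256e-02) = 98.056001
iter 4: u=0.473903  f(a)=+1.421e-14  f'(a)=-7.256e-02  a ← 98.056001 − (+1.421e-14/-7.256e-02) = 98.056001
converged: |Δa| < 1e-12 after 4 iterations
sag = a·(cosh(S/(2a)) − 1) = 98.056001·(cosh(0.473903) − 1) = 11.218513
T_max/T_min = cosh(S/(2a)) = 1.114409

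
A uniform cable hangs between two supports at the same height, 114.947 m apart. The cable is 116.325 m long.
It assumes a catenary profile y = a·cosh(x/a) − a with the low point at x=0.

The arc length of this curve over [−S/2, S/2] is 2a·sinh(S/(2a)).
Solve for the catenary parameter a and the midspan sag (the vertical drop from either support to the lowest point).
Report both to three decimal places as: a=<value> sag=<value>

seed: a₀ = √(S³/(24(L−S))) = √(114.947³/(24·1.378)) = 214.297069
iter 1: u=0.268195  f(a)=+4.964e-03  f'(a)=-1.295e-02  a ← 214.297069 − (+4.964e-03/-1.295e-02) = 214.680320
iter 2: u=0.267717  f(a)=+1.335e-05  f'(a)=-1.288e-02  a ← 214.680320 − (+1.335e-05/-1.288e-02) = 214.681356
iter 3: u=0.267715  f(a)=+9.710e-11  f'(a)=-1.288e-02  a ← 214.681356 − (+9.710e-11/-1.288e-02) = 214.681356
iter 4: u=0.267715  f(a)=+2.842e-14  f'(a)=-1.288e-02  a ← 214.681356 − (+2.842e-14/-1.288e-02) = 214.681356
converged: |Δa| < 1e-12 after 4 iterations
sag = a·(cosh(S/(2a)) − 1) = 214.681356·(cosh(0.267715) − 1) = 7.739329
T_max/T_min = cosh(S/(2a)) = 1.036050

a=214.681 sag=7.739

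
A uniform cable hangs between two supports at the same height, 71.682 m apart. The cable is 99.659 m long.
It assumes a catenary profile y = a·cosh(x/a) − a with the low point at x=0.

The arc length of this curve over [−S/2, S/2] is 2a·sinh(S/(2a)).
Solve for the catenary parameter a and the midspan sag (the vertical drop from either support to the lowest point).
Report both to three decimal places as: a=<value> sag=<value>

seed: a₀ = √(S³/(24(L−S))) = √(71.682³/(24·27.977)) = 23.421191
iter 1: u=1.530281  f(a)=+3.464e+00  f'(a)=-2.997e+00  a ← 23.421191 − (+3.464e+00/-2.997e+00) = 24.577036
iter 2: u=1.458313  f(a)=+2.730e-01  f'(a)=-2.542e+00  a ← 24.577036 − (+2.730e-01/-2.542e+00) = 24.684421
iter 3: u=1.451968  f(a)=+2.015e-03  f'(a)=-2.505e+00  a ← 24.684421 − (+2.015e-03/-2.505e+00) = 24.685226
iter 4: u=1.451921  f(a)=+1.116e-07  f'(a)=-2.504e+00  a ← 24.685226 − (+1.116e-07/-2.504e+00) = 24.685226
iter 5: u=1.451921  f(a)=+1.421e-14  f'(a)=-2.504e+00  a ← 24.685226 − (+1.421e-14/-2.504e+00) = 24.685226
converged: |Δa| < 1e-12 after 5 iterations
sag = a·(cosh(S/(2a)) − 1) = 24.685226·(cosh(1.451921) − 1) = 30.923582
T_max/T_min = cosh(S/(2a)) = 2.252716

a=24.685 sag=30.924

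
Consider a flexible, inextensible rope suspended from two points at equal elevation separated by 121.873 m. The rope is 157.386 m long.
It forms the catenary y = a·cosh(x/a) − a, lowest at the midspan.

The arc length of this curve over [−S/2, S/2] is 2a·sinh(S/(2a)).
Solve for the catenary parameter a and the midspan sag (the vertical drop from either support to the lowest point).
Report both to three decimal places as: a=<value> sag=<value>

seed: a₀ = √(S³/(24(L−S))) = √(121.873³/(24·35.513)) = 46.085250
iter 1: u=1.322256  f(a)=+3.237e+00  f'(a)=-1.828e+00  a ← 46.085250 − (+3.237e+00/-1.828e+00) = 47.855960
iter 2: u=1.273331  f(a)=+1.959e-01  f'(a)=-1.613e+00  a ← 47.855960 − (+1.959e-01/-1.613e+00) = 47.977426
iter 3: u=1.270108  f(a)=+8.199e-04  f'(a)=-1.599e+00  a ← 47.977426 − (+8.199e-04/-1.599e+00) = 47.977939
iter 4: u=1.270094  f(a)=+1.449e-08  f'(a)=-1.599e+00  a ← 47.977939 − (+1.449e-08/-1.599e+00) = 47.977939
iter 5: u=1.270094  f(a)=+0.000e+00  f'(a)=-1.599e+00  a ← 47.977939 − (+0.000e+00/-1.599e+00) = 47.977939
converged: |Δa| < 1e-12 after 5 iterations
sag = a·(cosh(S/(2a)) − 1) = 47.977939·(cosh(1.270094) − 1) = 44.187515
T_max/T_min = cosh(S/(2a)) = 1.920997

a=47.978 sag=44.188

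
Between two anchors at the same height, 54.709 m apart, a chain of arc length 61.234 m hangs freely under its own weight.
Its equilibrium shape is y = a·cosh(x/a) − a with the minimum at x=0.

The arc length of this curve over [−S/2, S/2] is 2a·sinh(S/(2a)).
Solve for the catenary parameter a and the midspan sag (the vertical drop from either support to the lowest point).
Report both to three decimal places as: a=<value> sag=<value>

a=32.900 sag=12.042

seed: a₀ = √(S³/(24(L−S))) = √(54.709³/(24·6.525)) = 32.336446
iter 1: u=0.845934  f(a)=+2.375e-01  f'(a)=-4.332e-01  a ← 32.336446 − (+2.375e-01/-4.332e-01) = 32.884658
iter 2: u=0.831832  f(a)=+6.174e-03  f'(a)=-4.109e-01  a ← 32.884658 − (+6.174e-03/-4.109e-01) = 32.899682
iter 3: u=0.831452  f(a)=+4.420e-06  f'(a)=-4.103e-01  a ← 32.899682 − (+4.420e-06/-4.103e-01) = 32.899692
iter 4: u=0.831452  f(a)=+2.267e-12  f'(a)=-4.103e-01  a ← 32.899692 − (+2.267e-12/-4.103e-01) = 32.899692
converged: |Δa| < 1e-12 after 4 iterations
sag = a·(cosh(S/(2a)) − 1) = 32.899692·(cosh(0.831452) − 1) = 12.042386
T_max/T_min = cosh(S/(2a)) = 1.366033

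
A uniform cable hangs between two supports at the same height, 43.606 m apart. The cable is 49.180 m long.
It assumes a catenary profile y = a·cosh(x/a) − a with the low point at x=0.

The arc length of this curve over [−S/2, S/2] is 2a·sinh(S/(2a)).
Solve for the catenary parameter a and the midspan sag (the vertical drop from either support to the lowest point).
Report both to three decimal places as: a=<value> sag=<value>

a=25.360 sag=9.964

seed: a₀ = √(S³/(24(L−S))) = √(43.606³/(24·5.574)) = 24.896040
iter 1: u=0.875762  f(a)=+2.177e-01  f'(a)=-4.831e-01  a ← 24.896040 − (+2.177e-01/-4.831e-01) = 25.346684
iter 2: u=0.860191  f(a)=+6.051e-03  f'(a)=-4.566e-01  a ← 25.346684 − (+6.051e-03/-4.566e-01) = 25.359938
iter 3: u=0.859742  f(a)=+4.972e-06  f'(a)=-4.558e-01  a ← 25.359938 − (+4.972e-06/-4.558e-01) = 25.359949
iter 4: u=0.859741  f(a)=+3.368e-12  f'(a)=-4.558e-01  a ← 25.359949 − (+3.368e-12/-4.558e-01) = 25.359949
converged: |Δa| < 1e-12 after 4 iterations
sag = a·(cosh(S/(2a)) − 1) = 25.359949·(cosh(0.859741) − 1) = 9.964195
T_max/T_min = cosh(S/(2a)) = 1.392911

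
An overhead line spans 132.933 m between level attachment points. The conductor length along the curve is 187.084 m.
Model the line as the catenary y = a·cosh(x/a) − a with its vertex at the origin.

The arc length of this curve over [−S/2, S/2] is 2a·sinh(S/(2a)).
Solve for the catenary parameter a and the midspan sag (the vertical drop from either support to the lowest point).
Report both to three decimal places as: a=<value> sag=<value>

seed: a₀ = √(S³/(24(L−S))) = √(132.933³/(24·54.151)) = 42.514820
iter 1: u=1.563372  f(a)=+7.016e+00  f'(a)=-3.227e+00  a ← 42.514820 − (+7.016e+00/-3.227e+00) = 44.689077
iter 2: u=1.487310  f(a)=+5.741e-01  f'(a)=-2.719e+00  a ← 44.689077 − (+5.741e-01/-2.719e+00) = 44.900275
iter 3: u=1.480314  f(a)=+4.602e-03  f'(a)=-2.675e+00  a ← 44.900275 − (+4.602e-03/-2.675e+00) = 44.901995
iter 4: u=1.480257  f(a)=+3.009e-07  f'(a)=-2.675e+00  a ← 44.901995 − (+3.009e-07/-2.675e+00) = 44.901995
iter 5: u=1.480257  f(a)=+2.842e-14  f'(a)=-2.675e+00  a ← 44.901995 − (+2.842e-14/-2.675e+00) = 44.901995
converged: |Δa| < 1e-12 after 5 iterations
sag = a·(cosh(S/(2a)) − 1) = 44.901995·(cosh(1.480257) − 1) = 58.858763
T_max/T_min = cosh(S/(2a)) = 2.310827

a=44.902 sag=58.859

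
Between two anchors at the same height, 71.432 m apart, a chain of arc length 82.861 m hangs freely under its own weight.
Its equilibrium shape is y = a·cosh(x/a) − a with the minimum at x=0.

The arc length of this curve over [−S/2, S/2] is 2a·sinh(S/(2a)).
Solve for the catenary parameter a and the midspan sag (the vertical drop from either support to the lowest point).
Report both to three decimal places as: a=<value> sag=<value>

seed: a₀ = √(S³/(24(L−S))) = √(71.432³/(24·11.429)) = 36.452681
iter 1: u=0.979791  f(a)=+5.613e-01  f'(a)=-6.894e-01  a ← 36.452681 − (+5.613e-01/-6.894e-01) = 37.266909
iter 2: u=0.958384  f(a)=+1.936e-02  f'(a)=-6.426e-01  a ← 37.266909 − (+1.936e-02/-6.426e-01) = 37.297034
iter 3: u=0.957610  f(a)=+2.484e-05  f'(a)=-6.409e-01  a ← 37.297034 − (+2.484e-05/-6.409e-01) = 37.297073
iter 4: u=0.957609  f(a)=+4.106e-11  f'(a)=-6.409e-01  a ← 37.297073 − (+4.106e-11/-6.409e-01) = 37.297073
iter 5: u=0.957609  f(a)=+0.000e+00  f'(a)=-6.409e-01  a ← 37.297073 − (+0.000e+00/-6.409e-01) = 37.297073
converged: |Δa| < 1e-12 after 5 iterations
sag = a·(cosh(S/(2a)) − 1) = 37.297073·(cosh(0.957609) − 1) = 18.448402
T_max/T_min = cosh(S/(2a)) = 1.494634

a=37.297 sag=18.448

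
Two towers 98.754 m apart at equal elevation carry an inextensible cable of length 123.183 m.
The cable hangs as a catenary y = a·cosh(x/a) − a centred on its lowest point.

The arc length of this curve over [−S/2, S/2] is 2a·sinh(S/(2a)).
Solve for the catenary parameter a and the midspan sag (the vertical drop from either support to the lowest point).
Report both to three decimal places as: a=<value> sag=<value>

a=41.955 sag=32.568

seed: a₀ = √(S³/(24(L−S))) = √(98.754³/(24·24.429)) = 40.529718
iter 1: u=1.218291  f(a)=+1.878e+00  f'(a)=-1.394e+00  a ← 40.529718 − (+1.878e+00/-1.394e+00) = 41.876999
iter 2: u=1.179096  f(a)=+9.772e-02  f'(a)=-1.253e+00  a ← 41.876999 − (+9.772e-02/-1.253e+00) = 41.955021
iter 3: u=1.176903  f(a)=+2.967e-04  f'(a)=-1.245e+00  a ← 41.955021 − (+2.967e-04/-1.245e+00) = 41.955260
iter 4: u=1.176897  f(a)=+2.752e-09  f'(a)=-1.245e+00  a ← 41.955260 − (+2.752e-09/-1.245e+00) = 41.955260
iter 5: u=1.176897  f(a)=+2.842e-14  f'(a)=-1.245e+00  a ← 41.955260 − (+2.842e-14/-1.245e+00) = 41.955260
converged: |Δa| < 1e-12 after 5 iterations
sag = a·(cosh(S/(2a)) − 1) = 41.955260·(cosh(1.176897) − 1) = 32.568271
T_max/T_min = cosh(S/(2a)) = 1.776262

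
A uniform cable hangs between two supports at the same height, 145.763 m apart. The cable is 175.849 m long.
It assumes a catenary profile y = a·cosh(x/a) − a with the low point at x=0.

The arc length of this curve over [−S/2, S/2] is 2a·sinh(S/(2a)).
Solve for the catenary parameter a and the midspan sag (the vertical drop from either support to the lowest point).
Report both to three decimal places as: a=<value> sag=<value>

a=67.429 sag=43.374

seed: a₀ = √(S³/(24(L−S))) = √(145.763³/(24·30.086)) = 65.491223
iter 1: u=1.112844  f(a)=+1.919e+00  f'(a)=-1.038e+00  a ← 65.491223 − (+1.919e+00/-1.038e+00) = 67.340332
iter 2: u=1.082286  f(a)=+8.427e-02  f'(a)=-9.484e-01  a ← 67.340332 − (+8.427e-02/-9.484e-01) = 67.429187
iter 3: u=1.080860  f(a)=+1.791e-04  f'(a)=-9.444e-01  a ← 67.429187 − (+1.791e-04/-9.444e-01) = 67.429376
iter 4: u=1.080857  f(a)=+8.122e-10  f'(a)=-9.443e-01  a ← 67.429376 − (+8.122e-10/-9.443e-01) = 67.429376
iter 5: u=1.080857  f(a)=+0.000e+00  f'(a)=-9.443e-01  a ← 67.429376 − (+0.000e+00/-9.443e-01) = 67.429376
converged: |Δa| < 1e-12 after 5 iterations
sag = a·(cosh(S/(2a)) − 1) = 67.429376·(cosh(1.080857) − 1) = 43.374227
T_max/T_min = cosh(S/(2a)) = 1.643254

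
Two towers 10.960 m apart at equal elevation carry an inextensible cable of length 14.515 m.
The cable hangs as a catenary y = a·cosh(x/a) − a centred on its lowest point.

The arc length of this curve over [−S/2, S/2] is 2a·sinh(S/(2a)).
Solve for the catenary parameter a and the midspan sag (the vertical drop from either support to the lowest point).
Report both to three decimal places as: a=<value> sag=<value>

seed: a₀ = √(S³/(24(L−S))) = √(10.960³/(24·3.555)) = 3.928171
iter 1: u=1.395051  f(a)=+3.624e-01  f'(a)=-2.188e+00  a ← 3.928171 − (+3.624e-01/-2.188e+00) = 4.093830
iter 2: u=1.338600  f(a)=+2.419e-02  f'(a)=-1.905e+00  a ← 4.093830 − (+2.419e-02/-1.905e+00) = 4.106529
iter 3: u=1.334460  f(a)=+1.248e-04  f'(a)=-1.885e+00  a ← 4.106529 − (+1.248e-04/-1.885e+00) = 4.106595
iter 4: u=1.334439  f(a)=+3.357e-09  f'(a)=-1.885e+00  a ← 4.106595 − (+3.357e-09/-1.885e+00) = 4.106595
iter 5: u=1.334439  f(a)=+3.553e-15  f'(a)=-1.885e+00  a ← 4.106595 − (+3.553e-15/-1.885e+00) = 4.106595
converged: |Δa| < 1e-12 after 5 iterations
sag = a·(cosh(S/(2a)) − 1) = 4.106595·(cosh(1.334439) − 1) = 4.232196
T_max/T_min = cosh(S/(2a)) = 2.030585

a=4.107 sag=4.232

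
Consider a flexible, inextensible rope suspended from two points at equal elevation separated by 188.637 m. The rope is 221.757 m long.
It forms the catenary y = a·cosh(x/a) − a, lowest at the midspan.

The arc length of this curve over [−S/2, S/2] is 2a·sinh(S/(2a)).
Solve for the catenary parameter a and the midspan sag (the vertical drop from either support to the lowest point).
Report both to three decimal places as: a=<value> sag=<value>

seed: a₀ = √(S³/(24(L−S))) = √(188.637³/(24·33.120)) = 91.894504
iter 1: u=1.026378  f(a)=+1.789e+00  f'(a)=-7.997e-01  a ← 91.894504 − (+1.789e+00/-7.997e-01) = 94.131560
iter 2: u=1.001986  f(a)=+6.741e-02  f'(a)=-7.404e-01  a ← 94.131560 − (+6.741e-02/-7.404e-01) = 94.222597
iter 3: u=1.001018  f(a)=+1.040e-04  f'(a)=-7.382e-01  a ← 94.222597 − (+1.040e-04/-7.382e-01) = 94.222738
iter 4: u=1.001016  f(a)=+2.484e-10  f'(a)=-7.382e-01  a ← 94.222738 − (+2.484e-10/-7.382e-01) = 94.222738
iter 5: u=1.001016  f(a)=+8.527e-14  f'(a)=-7.382e-01  a ← 94.222738 − (+8.527e-14/-7.382e-01) = 94.222738
converged: |Δa| < 1e-12 after 5 iterations
sag = a·(cosh(S/(2a)) − 1) = 94.222738·(cosh(1.001016) − 1) = 51.283159
T_max/T_min = cosh(S/(2a)) = 1.544276

a=94.223 sag=51.283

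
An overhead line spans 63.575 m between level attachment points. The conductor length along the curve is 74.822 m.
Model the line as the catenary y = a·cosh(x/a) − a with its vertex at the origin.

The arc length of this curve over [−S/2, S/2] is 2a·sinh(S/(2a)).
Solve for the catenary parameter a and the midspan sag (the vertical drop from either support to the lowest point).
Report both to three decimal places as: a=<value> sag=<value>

a=31.641 sag=17.356

seed: a₀ = √(S³/(24(L−S))) = √(63.575³/(24·11.247)) = 30.853582
iter 1: u=1.030269  f(a)=+6.122e-01  f'(a)=-8.094e-01  a ← 30.853582 − (+6.122e-01/-8.094e-01) = 31.609936
iter 2: u=1.005617  f(a)=+2.324e-02  f'(a)=-7.490e-01  a ← 31.609936 − (+2.324e-02/-7.490e-01) = 31.640956
iter 3: u=1.004631  f(a)=+3.639e-05  f'(a)=-7.467e-01  a ← 31.640956 − (+3.639e-05/-7.467e-01) = 31.641004
iter 4: u=1.004630  f(a)=+8.960e-11  f'(a)=-7.467e-01  a ← 31.641004 − (+8.960e-11/-7.467e-01) = 31.641004
iter 5: u=1.004630  f(a)=-1.421e-14  f'(a)=-7.467e-01  a ← 31.641004 − (-1.421e-14/-7.467e-01) = 31.641004
converged: |Δa| < 1e-12 after 5 iterations
sag = a·(cosh(S/(2a)) − 1) = 31.641004·(cosh(1.004630) − 1) = 17.356302
T_max/T_min = cosh(S/(2a)) = 1.548538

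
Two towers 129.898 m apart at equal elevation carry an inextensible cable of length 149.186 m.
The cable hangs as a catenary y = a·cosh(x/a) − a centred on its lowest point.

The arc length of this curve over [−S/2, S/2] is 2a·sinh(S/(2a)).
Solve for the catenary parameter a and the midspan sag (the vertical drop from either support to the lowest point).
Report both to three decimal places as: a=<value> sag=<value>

seed: a₀ = √(S³/(24(L−S))) = √(129.898³/(24·19.288)) = 68.810463
iter 1: u=0.943883  f(a)=+8.777e-01  f'(a)=-6.122e-01  a ← 68.810463 − (+8.777e-01/-6.122e-01) = 70.244125
iter 2: u=0.924618  f(a)=+2.818e-02  f'(a)=-5.734e-01  a ← 70.244125 − (+2.818e-02/-5.734e-01) = 70.293266
iter 3: u=0.923972  f(a)=+3.118e-05  f'(a)=-5.722e-01  a ← 70.293266 − (+3.118e-05/-5.722e-01) = 70.293320
iter 4: u=0.923971  f(a)=+3.826e-11  f'(a)=-5.722e-01  a ← 70.293320 − (+3.826e-11/-5.722e-01) = 70.293320
converged: |Δa| < 1e-12 after 4 iterations
sag = a·(cosh(S/(2a)) − 1) = 70.293320·(cosh(0.923971) − 1) = 32.201882
T_max/T_min = cosh(S/(2a)) = 1.458107

a=70.293 sag=32.202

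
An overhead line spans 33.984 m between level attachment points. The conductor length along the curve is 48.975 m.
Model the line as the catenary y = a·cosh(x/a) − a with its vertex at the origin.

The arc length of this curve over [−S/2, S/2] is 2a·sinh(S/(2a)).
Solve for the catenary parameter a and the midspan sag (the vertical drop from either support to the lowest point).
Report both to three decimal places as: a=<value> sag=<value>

a=11.076 sag=15.800

seed: a₀ = √(S³/(24(L−S))) = √(33.984³/(24·14.991)) = 10.444576
iter 1: u=1.626873  f(a)=+2.114e+00  f'(a)=-3.706e+00  a ← 10.444576 − (+2.114e+00/-3.706e+00) = 11.014919
iter 2: u=1.542635  f(a)=+1.855e-01  f'(a)=-3.082e+00  a ← 11.014919 − (+1.855e-01/-3.082e+00) = 11.075109
iter 3: u=1.534251  f(a)=+1.732e-03  f'(a)=-3.024e+00  a ← 11.075109 − (+1.732e-03/-3.024e+00) = 11.075681
iter 4: u=1.534172  f(a)=+1.541e-07  f'(a)=-3.024e+00  a ← 11.075681 − (+1.541e-07/-3.024e+00) = 11.075681
iter 5: u=1.534172  f(a)=-7.105e-15  f'(a)=-3.024e+00  a ← 11.075681 − (-7.105e-15/-3.024e+00) = 11.075681
converged: |Δa| < 1e-12 after 5 iterations
sag = a·(cosh(S/(2a)) − 1) = 11.075681·(cosh(1.534172) − 1) = 15.800114
T_max/T_min = cosh(S/(2a)) = 2.426559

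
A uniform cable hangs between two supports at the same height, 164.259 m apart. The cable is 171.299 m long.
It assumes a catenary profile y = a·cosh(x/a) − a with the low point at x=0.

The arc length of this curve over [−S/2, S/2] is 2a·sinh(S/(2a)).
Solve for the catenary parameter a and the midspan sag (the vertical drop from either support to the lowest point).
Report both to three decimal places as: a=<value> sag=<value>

a=162.989 sag=21.134

seed: a₀ = √(S³/(24(L−S))) = √(164.259³/(24·7.040)) = 161.957779
iter 1: u=0.507104  f(a)=+9.107e-02  f'(a)=-8.919e-02  a ← 161.957779 − (+9.107e-02/-8.919e-02) = 162.978882
iter 2: u=0.503927  f(a)=+8.685e-04  f'(a)=-8.750e-02  a ← 162.978882 − (+8.685e-04/-8.750e-02) = 162.988808
iter 3: u=0.503897  f(a)=+8.067e-08  f'(a)=-8.748e-02  a ← 162.988808 − (+8.067e-08/-8.748e-02) = 162.988809
iter 4: u=0.503897  f(a)=+0.000e+00  f'(a)=-8.748e-02  a ← 162.988809 − (+0.000e+00/-8.748e-02) = 162.988809
converged: |Δa| < 1e-12 after 4 iterations
sag = a·(cosh(S/(2a)) − 1) = 162.988809·(cosh(0.503897) − 1) = 21.133946
T_max/T_min = cosh(S/(2a)) = 1.129665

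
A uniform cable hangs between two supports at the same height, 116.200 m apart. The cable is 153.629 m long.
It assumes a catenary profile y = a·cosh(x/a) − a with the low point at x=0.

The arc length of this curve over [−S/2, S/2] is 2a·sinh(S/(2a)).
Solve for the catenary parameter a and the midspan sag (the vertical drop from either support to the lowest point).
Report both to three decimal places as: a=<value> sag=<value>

seed: a₀ = √(S³/(24(L−S))) = √(116.200³/(24·37.429)) = 41.792607
iter 1: u=1.390198  f(a)=+3.788e+00  f'(a)=-2.162e+00  a ← 41.792607 − (+3.788e+00/-2.162e+00) = 43.544517
iter 2: u=1.334267  f(a)=+2.512e-01  f'(a)=-1.884e+00  a ← 43.544517 − (+2.512e-01/-1.884e+00) = 43.677848
iter 3: u=1.330194  f(a)=+1.278e-03  f'(a)=-1.865e+00  a ← 43.677848 − (+1.278e-03/-1.865e+00) = 43.678533
iter 4: u=1.330173  f(a)=+3.347e-08  f'(a)=-1.865e+00  a ← 43.678533 − (+3.347e-08/-1.865e+00) = 43.678533
iter 5: u=1.330173  f(a)=+5.684e-14  f'(a)=-1.865e+00  a ← 43.678533 − (+5.684e-14/-1.865e+00) = 43.678533
converged: |Δa| < 1e-12 after 5 iterations
sag = a·(cosh(S/(2a)) − 1) = 43.678533·(cosh(1.330173) − 1) = 44.685949
T_max/T_min = cosh(S/(2a)) = 2.023064

a=43.679 sag=44.686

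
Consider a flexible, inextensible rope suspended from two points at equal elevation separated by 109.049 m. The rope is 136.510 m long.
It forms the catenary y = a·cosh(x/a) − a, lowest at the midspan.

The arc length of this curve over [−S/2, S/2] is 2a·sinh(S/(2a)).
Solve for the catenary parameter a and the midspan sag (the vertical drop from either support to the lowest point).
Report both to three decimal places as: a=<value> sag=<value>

seed: a₀ = √(S³/(24(L−S))) = √(109.049³/(24·27.461)) = 44.357671
iter 1: u=1.229201  f(a)=+2.151e+00  f'(a)=-1.436e+00  a ← 44.357671 − (+2.151e+00/-1.436e+00) = 45.855843
iter 2: u=1.189041  f(a)=+1.138e-01  f'(a)=-1.287e+00  a ← 45.855843 − (+1.138e-01/-1.287e+00) = 45.944216
iter 3: u=1.186754  f(a)=+3.577e-04  f'(a)=-1.279e+00  a ← 45.944216 − (+3.577e-04/-1.279e+00) = 45.944496
iter 4: u=1.186747  f(a)=+3.560e-09  f'(a)=-1.279e+00  a ← 45.944496 − (+3.560e-09/-1.279e+00) = 45.944496
iter 5: u=1.186747  f(a)=+8.527e-14  f'(a)=-1.279e+00  a ← 45.944496 − (+8.527e-14/-1.279e+00) = 45.944496
converged: |Δa| < 1e-12 after 5 iterations
sag = a·(cosh(S/(2a)) − 1) = 45.944496·(cosh(1.186747) − 1) = 36.333337
T_max/T_min = cosh(S/(2a)) = 1.790809

a=45.944 sag=36.333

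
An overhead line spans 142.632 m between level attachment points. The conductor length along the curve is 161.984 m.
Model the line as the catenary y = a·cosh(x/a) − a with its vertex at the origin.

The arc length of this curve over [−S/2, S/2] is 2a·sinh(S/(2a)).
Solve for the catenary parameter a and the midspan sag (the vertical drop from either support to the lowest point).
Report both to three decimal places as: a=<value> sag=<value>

a=80.602 sag=33.662

seed: a₀ = √(S³/(24(L−S))) = √(142.632³/(24·19.352)) = 79.041816
iter 1: u=0.902257  f(a)=+8.031e-01  f'(a)=-5.307e-01  a ← 79.041816 − (+8.031e-01/-5.307e-01) = 80.555152
iter 2: u=0.885307  f(a)=+2.365e-02  f'(a)=-4.999e-01  a ← 80.555152 − (+2.365e-02/-4.999e-01) = 80.602455
iter 3: u=0.884787  f(a)=+2.187e-05  f'(a)=-4.989e-01  a ← 80.602455 − (+2.187e-05/-4.989e-01) = 80.602499
iter 4: u=0.884786  f(a)=+1.879e-11  f'(a)=-4.989e-01  a ← 80.602499 − (+1.879e-11/-4.989e-01) = 80.602499
converged: |Δa| < 1e-12 after 4 iterations
sag = a·(cosh(S/(2a)) − 1) = 80.602499·(cosh(0.884786) − 1) = 33.662399
T_max/T_min = cosh(S/(2a)) = 1.417635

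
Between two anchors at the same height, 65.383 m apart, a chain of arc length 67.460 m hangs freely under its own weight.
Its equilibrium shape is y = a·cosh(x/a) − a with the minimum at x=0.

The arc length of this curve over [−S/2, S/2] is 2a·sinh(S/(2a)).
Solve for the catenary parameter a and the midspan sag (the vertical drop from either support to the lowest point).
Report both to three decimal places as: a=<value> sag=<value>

seed: a₀ = √(S³/(24(L−S))) = √(65.383³/(24·2.077)) = 74.881304
iter 1: u=0.436578  f(a)=+1.988e-02  f'(a)=-5.654e-02  a ← 74.881304 − (+1.988e-02/-5.654e-02) = 75.232988
iter 2: u=0.434537  f(a)=+1.410e-04  f'(a)=-5.574e-02  a ← 75.232988 − (+1.410e-04/-5.574e-02) = 75.235516
iter 3: u=0.434522  f(a)=+7.195e-09  f'(a)=-5.573e-02  a ← 75.235516 − (+7.195e-09/-5.573e-02) = 75.235517
iter 4: u=0.434522  f(a)=-1.421e-14  f'(a)=-5.573e-02  a ← 75.235517 − (-1.421e-14/-5.573e-02) = 75.235517
converged: |Δa| < 1e-12 after 4 iterations
sag = a·(cosh(S/(2a)) − 1) = 75.235517·(cosh(0.434522) − 1) = 7.215050
T_max/T_min = cosh(S/(2a)) = 1.095900

a=75.236 sag=7.215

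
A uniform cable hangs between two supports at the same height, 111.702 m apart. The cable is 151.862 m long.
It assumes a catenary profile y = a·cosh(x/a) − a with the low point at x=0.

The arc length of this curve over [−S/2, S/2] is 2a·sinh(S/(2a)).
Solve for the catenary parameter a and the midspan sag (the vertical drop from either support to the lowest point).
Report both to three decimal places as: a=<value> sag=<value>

seed: a₀ = √(S³/(24(L−S))) = √(111.702³/(24·40.160)) = 38.026727
iter 1: u=1.468730  f(a)=+4.561e+00  f'(a)=-2.604e+00  a ← 38.026727 − (+4.561e+00/-2.604e+00) = 39.777960
iter 2: u=1.404069  f(a)=+3.340e-01  f'(a)=-2.236e+00  a ← 39.777960 − (+3.340e-01/-2.236e+00) = 39.927348
iter 3: u=1.398816  f(a)=+2.104e-03  f'(a)=-2.208e+00  a ← 39.927348 − (+2.104e-03/-2.208e+00) = 39.928301
iter 4: u=1.398782  f(a)=+8.464e-08  f'(a)=-2.207e+00  a ← 39.928301 − (+8.464e-08/-2.207e+00) = 39.928301
iter 5: u=1.398782  f(a)=+0.000e+00  f'(a)=-2.207e+00  a ← 39.928301 − (+0.000e+00/-2.207e+00) = 39.928301
converged: |Δa| < 1e-12 after 5 iterations
sag = a·(cosh(S/(2a)) − 1) = 39.928301·(cosh(1.398782) − 1) = 45.860894
T_max/T_min = cosh(S/(2a)) = 2.148581

a=39.928 sag=45.861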